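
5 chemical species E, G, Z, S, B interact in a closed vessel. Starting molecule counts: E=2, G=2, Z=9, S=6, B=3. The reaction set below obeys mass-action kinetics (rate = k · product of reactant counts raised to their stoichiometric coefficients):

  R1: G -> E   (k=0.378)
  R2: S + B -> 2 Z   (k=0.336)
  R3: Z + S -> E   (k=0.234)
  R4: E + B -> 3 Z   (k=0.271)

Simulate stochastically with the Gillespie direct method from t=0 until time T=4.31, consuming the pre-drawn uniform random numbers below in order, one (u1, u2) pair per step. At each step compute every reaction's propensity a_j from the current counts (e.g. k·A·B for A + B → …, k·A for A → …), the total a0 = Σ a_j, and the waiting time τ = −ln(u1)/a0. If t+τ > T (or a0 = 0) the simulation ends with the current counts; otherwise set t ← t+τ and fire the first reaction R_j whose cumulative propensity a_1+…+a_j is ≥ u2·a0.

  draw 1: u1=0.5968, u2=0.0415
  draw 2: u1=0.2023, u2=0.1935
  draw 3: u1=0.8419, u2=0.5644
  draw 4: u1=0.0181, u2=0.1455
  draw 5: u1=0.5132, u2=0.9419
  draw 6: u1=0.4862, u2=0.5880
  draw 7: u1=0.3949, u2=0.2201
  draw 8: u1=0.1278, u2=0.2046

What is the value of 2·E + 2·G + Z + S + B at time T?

Value at T = 26

Check how each reaction changes W = 2·E + 2·G + Z + S + B (weight of products minus weight of reactants):
R1: G -> E: (2·1) − (2·1) = 2 − 2 = 0
R2: S + B -> 2 Z: (1·2) − (1·1 + 1·1) = 2 − 2 = 0
R3: Z + S -> E: (2·1) − (1·1 + 1·1) = 2 − 2 = 0
R4: E + B -> 3 Z: (1·3) − (2·1 + 1·1) = 3 − 3 = 0
Every reaction leaves W unchanged, so W is conserved and no simulation is needed: W(T) = W(0) = 2·2 + 2·2 + 9 + 6 + 3 = 26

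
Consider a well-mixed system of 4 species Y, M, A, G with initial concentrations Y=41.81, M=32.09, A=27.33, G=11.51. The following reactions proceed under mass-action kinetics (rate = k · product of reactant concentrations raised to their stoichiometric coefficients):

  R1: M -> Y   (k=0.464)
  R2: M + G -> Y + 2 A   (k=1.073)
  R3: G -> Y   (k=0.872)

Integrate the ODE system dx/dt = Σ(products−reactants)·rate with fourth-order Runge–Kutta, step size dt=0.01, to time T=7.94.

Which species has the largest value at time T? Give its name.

RK4 with dt=0.01: 794 steps to T=7.94. Trajectory (selected grid times):
t=0.00: Y=41.81 M=32.09 A=27.33 G=11.51
t=0.88: Y=60.46 M=13.79 A=49.64 G=0.00
t=1.76: Y=65.09 M=9.17 A=49.64 G=0.00
t=2.65: Y=68.19 M=6.07 A=49.64 G=0.00
t=3.53: Y=70.22 M=4.03 A=49.64 G=0.00
t=4.41: Y=71.57 M=2.68 A=49.64 G=0.00
t=5.29: Y=72.47 M=1.78 A=49.64 G=0.00
t=6.18: Y=73.07 M=1.18 A=49.64 G=0.00
t=7.06: Y=73.47 M=0.78 A=49.64 G=0.00
t=7.94: Y=73.73 M=0.52 A=49.64 G=0.00
At T=7.94: Y=73.73 M=0.52 A=49.64 G=0.00; the largest is Y.

Dominant species at T: Y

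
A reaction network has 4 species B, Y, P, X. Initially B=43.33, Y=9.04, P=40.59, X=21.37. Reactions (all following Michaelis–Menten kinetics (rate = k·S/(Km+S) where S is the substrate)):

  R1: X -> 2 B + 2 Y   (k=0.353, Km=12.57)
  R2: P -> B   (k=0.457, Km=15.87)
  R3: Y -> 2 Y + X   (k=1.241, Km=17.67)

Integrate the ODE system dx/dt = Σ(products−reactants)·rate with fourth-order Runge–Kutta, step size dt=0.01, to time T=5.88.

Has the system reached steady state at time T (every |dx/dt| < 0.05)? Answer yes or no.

RK4 with dt=0.01: 588 steps to T=5.88. Trajectory (selected grid times):
t=0.00: B=43.33 Y=9.04 P=40.59 X=21.37
t=0.65: B=43.83 Y=9.61 P=40.38 X=21.50
t=1.31: B=44.34 Y=10.20 P=40.16 X=21.65
t=1.96: B=44.85 Y=10.79 P=39.95 X=21.81
t=2.61: B=45.35 Y=11.39 P=39.74 X=21.97
t=3.27: B=45.86 Y=12.01 P=39.52 X=22.15
t=3.92: B=46.37 Y=12.64 P=39.31 X=22.33
t=4.57: B=46.87 Y=13.27 P=39.10 X=22.53
t=5.23: B=47.39 Y=13.93 P=38.88 X=22.73
t=5.88: B=47.89 Y=14.59 P=38.67 X=22.95
Rates at T: R1=0.2281, R2=0.3240, R3=0.5612
dx/dt at T (Σ net stoichiometry × rate): B=+0.7802, Y=+1.0173, P=-0.3240, X=+0.3331
Largest |dx/dt| is |+1.0173| (Y) ≥ 0.05 → not steady.

Steady state at T: no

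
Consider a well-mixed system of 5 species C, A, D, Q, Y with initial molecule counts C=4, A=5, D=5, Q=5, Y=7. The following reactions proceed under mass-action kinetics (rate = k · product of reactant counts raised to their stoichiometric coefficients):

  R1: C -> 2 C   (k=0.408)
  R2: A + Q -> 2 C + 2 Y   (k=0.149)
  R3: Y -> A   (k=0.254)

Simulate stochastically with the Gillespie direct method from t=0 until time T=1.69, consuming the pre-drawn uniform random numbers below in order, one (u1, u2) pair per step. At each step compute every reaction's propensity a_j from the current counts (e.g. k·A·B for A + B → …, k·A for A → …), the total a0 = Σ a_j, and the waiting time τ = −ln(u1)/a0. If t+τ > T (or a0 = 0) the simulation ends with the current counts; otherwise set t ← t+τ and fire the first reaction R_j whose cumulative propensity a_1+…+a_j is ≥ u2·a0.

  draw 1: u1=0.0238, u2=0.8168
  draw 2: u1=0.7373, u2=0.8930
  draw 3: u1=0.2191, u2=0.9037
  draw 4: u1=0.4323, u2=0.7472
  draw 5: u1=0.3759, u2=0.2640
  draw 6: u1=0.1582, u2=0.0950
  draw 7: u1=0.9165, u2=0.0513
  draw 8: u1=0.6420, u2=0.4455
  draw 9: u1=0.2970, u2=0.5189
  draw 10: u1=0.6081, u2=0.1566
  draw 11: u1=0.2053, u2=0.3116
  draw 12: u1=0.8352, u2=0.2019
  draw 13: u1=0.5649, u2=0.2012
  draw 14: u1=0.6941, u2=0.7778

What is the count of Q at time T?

Q at T = 2

t=0.000: C=4 A=5 D=5 Q=5 Y=7
Draw 1: a1=1.632, a2=3.725, a3=1.778, a0=7.135; τ=−ln(0.0238)/7.135=0.524 → t=0.524; u2·a0=0.8168·7.135=5.828; a1+a2=5.357 < 5.828 ≤ a1+…+a3=7.135 → R3 fires; C=4 A=6 D=5 Q=5 Y=6
Draw 2: a1=1.632, a2=4.470, a3=1.524, a0=7.626; τ=−ln(0.7373)/7.626=0.040 → t=0.564; u2·a0=0.8930·7.626=6.810; a1+a2=6.102 < 6.810 ≤ a1+…+a3=7.626 → R3 fires; C=4 A=7 D=5 Q=5 Y=5
Draw 3: a1=1.632, a2=5.215, a3=1.270, a0=8.117; τ=−ln(0.2191)/8.117=0.187 → t=0.751; u2·a0=0.9037·8.117=7.335; a1+a2=6.847 < 7.335 ≤ a1+…+a3=8.117 → R3 fires; C=4 A=8 D=5 Q=5 Y=4
Draw 4: a1=1.632, a2=5.960, a3=1.016, a0=8.608; τ=−ln(0.4323)/8.608=0.097 → t=0.848; u2·a0=0.7472·8.608=6.432; a1=1.632 < 6.432 ≤ a1+a2=7.592 → R2 fires; C=6 A=7 D=5 Q=4 Y=6
Draw 5: a1=2.448, a2=4.172, a3=1.524, a0=8.144; τ=−ln(0.3759)/8.144=0.120 → t=0.968; u2·a0=0.2640·8.144=2.150 ≤ a1=2.448 → R1 fires; C=7 A=7 D=5 Q=4 Y=6
Draw 6: a1=2.856, a2=4.172, a3=1.524, a0=8.552; τ=−ln(0.1582)/8.552=0.216 → t=1.184; u2·a0=0.0950·8.552=0.812 ≤ a1=2.856 → R1 fires; C=8 A=7 D=5 Q=4 Y=6
Draw 7: a1=3.264, a2=4.172, a3=1.524, a0=8.960; τ=−ln(0.9165)/8.960=0.010 → t=1.194; u2·a0=0.0513·8.960=0.460 ≤ a1=3.264 → R1 fires; C=9 A=7 D=5 Q=4 Y=6
Draw 8: a1=3.672, a2=4.172, a3=1.524, a0=9.368; τ=−ln(0.6420)/9.368=0.047 → t=1.241; u2·a0=0.4455·9.368=4.173; a1=3.672 < 4.173 ≤ a1+a2=7.844 → R2 fires; C=11 A=6 D=5 Q=3 Y=8
Draw 9: a1=4.488, a2=2.682, a3=2.032, a0=9.202; τ=−ln(0.2970)/9.202=0.132 → t=1.373; u2·a0=0.5189·9.202=4.775; a1=4.488 < 4.775 ≤ a1+a2=7.170 → R2 fires; C=13 A=5 D=5 Q=2 Y=10
Draw 10: a1=5.304, a2=1.490, a3=2.540, a0=9.334; τ=−ln(0.6081)/9.334=0.053 → t=1.426; u2·a0=0.1566·9.334=1.462 ≤ a1=5.304 → R1 fires; C=14 A=5 D=5 Q=2 Y=10
Draw 11: a1=5.712, a2=1.490, a3=2.540, a0=9.742; τ=−ln(0.2053)/9.742=0.163 → t=1.589; u2·a0=0.3116·9.742=3.036 ≤ a1=5.712 → R1 fires; C=15 A=5 D=5 Q=2 Y=10
Draw 12: a1=6.120, a2=1.490, a3=2.540, a0=10.150; τ=−ln(0.8352)/10.150=0.018 → t=1.607; u2·a0=0.2019·10.150=2.049 ≤ a1=6.120 → R1 fires; C=16 A=5 D=5 Q=2 Y=10
Draw 13: a1=6.528, a2=1.490, a3=2.540, a0=10.558; τ=−ln(0.5649)/10.558=0.054 → t=1.661; u2·a0=0.2012·10.558=2.124 ≤ a1=6.528 → R1 fires; C=17 A=5 D=5 Q=2 Y=10
Draw 14: a1=6.936, a2=1.490, a3=2.540, a0=10.966; τ=−ln(0.6941)/10.966=0.033 → t=1.694 > T=1.69: stop.
Read off Q at T=1.69: 2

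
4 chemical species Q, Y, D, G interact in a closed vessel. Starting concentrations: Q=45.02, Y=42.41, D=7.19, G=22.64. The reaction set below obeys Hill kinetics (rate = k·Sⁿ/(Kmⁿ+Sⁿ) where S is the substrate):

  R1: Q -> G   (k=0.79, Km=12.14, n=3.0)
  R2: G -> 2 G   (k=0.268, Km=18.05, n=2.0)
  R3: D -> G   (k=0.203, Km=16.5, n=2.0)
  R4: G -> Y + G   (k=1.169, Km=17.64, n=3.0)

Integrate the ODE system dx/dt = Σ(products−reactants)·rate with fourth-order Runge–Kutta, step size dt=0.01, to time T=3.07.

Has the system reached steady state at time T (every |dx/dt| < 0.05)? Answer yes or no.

Steady state at T: no

RK4 with dt=0.01: 307 steps to T=3.07. Trajectory (selected grid times):
t=0.00: Q=45.02 Y=42.41 D=7.19 G=22.64
t=0.34: Q=44.76 Y=42.68 D=7.18 G=22.97
t=0.68: Q=44.49 Y=42.96 D=7.17 G=23.30
t=1.02: Q=44.23 Y=43.24 D=7.16 G=23.63
t=1.36: Q=43.97 Y=43.52 D=7.15 G=23.96
t=1.71: Q=43.70 Y=43.81 D=7.13 G=24.31
t=2.05: Q=43.43 Y=44.10 D=7.12 G=24.64
t=2.39: Q=43.17 Y=44.39 D=7.11 G=24.97
t=2.73: Q=42.91 Y=44.69 D=7.10 G=25.31
t=3.07: Q=42.65 Y=44.99 D=7.09 G=25.64
Rates at T: R1=0.7722, R2=0.1792, R3=0.0317, R4=0.8818
dx/dt at T (Σ net stoichiometry × rate): Q=-0.7722, Y=+0.8818, D=-0.0317, G=+0.9830
Largest |dx/dt| is |+0.9830| (G) ≥ 0.05 → not steady.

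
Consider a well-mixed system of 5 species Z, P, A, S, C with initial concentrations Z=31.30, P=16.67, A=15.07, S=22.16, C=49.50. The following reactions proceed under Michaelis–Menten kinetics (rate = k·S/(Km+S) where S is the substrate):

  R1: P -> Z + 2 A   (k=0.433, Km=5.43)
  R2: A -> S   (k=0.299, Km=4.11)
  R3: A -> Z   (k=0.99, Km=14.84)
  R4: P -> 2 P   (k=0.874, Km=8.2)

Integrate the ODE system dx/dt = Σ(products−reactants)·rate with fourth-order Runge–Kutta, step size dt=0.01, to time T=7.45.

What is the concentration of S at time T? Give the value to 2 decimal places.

S at T = 23.90

RK4 with dt=0.01: 745 steps to T=7.45. Trajectory (selected grid times):
t=0.00: Z=31.30 P=16.67 A=15.07 S=22.16 C=49.50
t=0.83: Z=31.99 P=16.89 A=15.00 S=22.35 C=49.50
t=1.66: Z=32.67 P=17.10 A=14.94 S=22.55 C=49.50
t=2.48: Z=33.35 P=17.32 A=14.88 S=22.74 C=49.50
t=3.31: Z=34.03 P=17.54 A=14.83 S=22.94 C=49.50
t=4.14: Z=34.72 P=17.76 A=14.77 S=23.13 C=49.50
t=4.97: Z=35.40 P=17.98 A=14.72 S=23.32 C=49.50
t=5.79: Z=36.08 P=18.20 A=14.67 S=23.52 C=49.50
t=6.62: Z=36.76 P=18.42 A=14.62 S=23.71 C=49.50
t=7.45: Z=37.45 P=18.65 A=14.58 S=23.90 C=49.50
Read off S at T=7.45: 23.90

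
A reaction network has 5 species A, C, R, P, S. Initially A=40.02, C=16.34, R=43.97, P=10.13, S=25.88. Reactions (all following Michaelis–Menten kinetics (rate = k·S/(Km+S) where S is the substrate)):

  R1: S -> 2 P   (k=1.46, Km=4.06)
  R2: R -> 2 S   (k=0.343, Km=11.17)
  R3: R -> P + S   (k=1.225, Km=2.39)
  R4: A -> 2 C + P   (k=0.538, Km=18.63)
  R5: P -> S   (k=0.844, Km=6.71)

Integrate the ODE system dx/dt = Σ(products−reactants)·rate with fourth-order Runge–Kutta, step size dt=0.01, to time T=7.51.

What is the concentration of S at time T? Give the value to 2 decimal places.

S at T = 33.70

RK4 with dt=0.01: 751 steps to T=7.51. Trajectory (selected grid times):
t=0.00: A=40.02 C=16.34 R=43.97 P=10.13 S=25.88
t=0.83: A=39.72 C=16.95 R=42.78 P=13.05 S=26.69
t=1.67: A=39.41 C=17.56 R=41.58 P=15.98 S=27.54
t=2.50: A=39.11 C=18.17 R=40.39 P=18.86 S=28.39
t=3.34: A=38.80 C=18.78 R=39.20 P=21.75 S=29.27
t=4.17: A=38.50 C=19.38 R=38.02 P=24.60 S=30.15
t=5.01: A=38.19 C=19.99 R=36.83 P=27.47 S=31.04
t=5.84: A=37.89 C=20.59 R=35.66 P=30.30 S=31.92
t=6.68: A=37.59 C=21.20 R=34.48 P=33.17 S=32.82
t=7.51: A=37.29 C=21.79 R=33.31 P=35.99 S=33.70
Read off S at T=7.51: 33.70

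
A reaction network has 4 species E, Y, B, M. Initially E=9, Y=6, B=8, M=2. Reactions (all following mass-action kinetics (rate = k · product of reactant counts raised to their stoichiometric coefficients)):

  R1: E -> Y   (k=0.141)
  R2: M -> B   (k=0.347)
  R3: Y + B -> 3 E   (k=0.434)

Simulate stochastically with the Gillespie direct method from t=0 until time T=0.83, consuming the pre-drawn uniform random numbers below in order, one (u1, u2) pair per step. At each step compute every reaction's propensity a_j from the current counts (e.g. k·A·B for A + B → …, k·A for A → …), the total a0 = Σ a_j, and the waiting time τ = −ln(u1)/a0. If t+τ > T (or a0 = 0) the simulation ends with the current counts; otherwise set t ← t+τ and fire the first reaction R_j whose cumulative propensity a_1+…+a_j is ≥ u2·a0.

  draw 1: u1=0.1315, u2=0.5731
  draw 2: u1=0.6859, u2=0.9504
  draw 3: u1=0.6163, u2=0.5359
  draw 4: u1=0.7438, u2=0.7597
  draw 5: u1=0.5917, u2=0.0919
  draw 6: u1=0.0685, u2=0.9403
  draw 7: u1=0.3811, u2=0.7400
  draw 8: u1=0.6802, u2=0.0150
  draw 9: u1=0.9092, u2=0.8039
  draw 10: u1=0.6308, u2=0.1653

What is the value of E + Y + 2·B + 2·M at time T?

Value at T = 35

Check how each reaction changes W = E + Y + 2·B + 2·M (weight of products minus weight of reactants):
R1: E -> Y: (1·1) − (1·1) = 1 − 1 = 0
R2: M -> B: (2·1) − (2·1) = 2 − 2 = 0
R3: Y + B -> 3 E: (1·3) − (1·1 + 2·1) = 3 − 3 = 0
Every reaction leaves W unchanged, so W is conserved and no simulation is needed: W(T) = W(0) = 9 + 6 + 2·8 + 2·2 = 35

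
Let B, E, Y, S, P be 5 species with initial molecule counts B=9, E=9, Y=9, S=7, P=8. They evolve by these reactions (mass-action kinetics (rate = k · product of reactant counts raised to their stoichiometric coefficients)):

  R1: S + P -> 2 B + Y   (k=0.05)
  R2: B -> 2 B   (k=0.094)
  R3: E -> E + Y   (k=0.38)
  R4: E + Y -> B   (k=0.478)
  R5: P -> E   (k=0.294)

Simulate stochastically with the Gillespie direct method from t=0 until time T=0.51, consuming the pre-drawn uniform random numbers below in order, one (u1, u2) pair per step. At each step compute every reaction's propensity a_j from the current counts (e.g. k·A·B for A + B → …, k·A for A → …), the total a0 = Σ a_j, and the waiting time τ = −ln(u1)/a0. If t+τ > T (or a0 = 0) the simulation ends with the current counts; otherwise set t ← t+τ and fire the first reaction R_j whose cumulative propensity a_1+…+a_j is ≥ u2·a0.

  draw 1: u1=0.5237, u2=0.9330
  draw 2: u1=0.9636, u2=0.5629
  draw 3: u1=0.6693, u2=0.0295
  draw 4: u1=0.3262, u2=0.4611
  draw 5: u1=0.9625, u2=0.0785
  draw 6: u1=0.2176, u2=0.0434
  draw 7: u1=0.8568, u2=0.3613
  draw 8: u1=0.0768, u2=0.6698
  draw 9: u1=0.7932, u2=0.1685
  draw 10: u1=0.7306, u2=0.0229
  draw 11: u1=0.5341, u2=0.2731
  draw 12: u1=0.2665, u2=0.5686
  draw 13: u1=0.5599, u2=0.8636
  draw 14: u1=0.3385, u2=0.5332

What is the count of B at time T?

B at T = 24

t=0.000: B=9 E=9 Y=9 S=7 P=8
Draw 1: a1=2.800, a2=0.846, a3=3.420, a4=38.718, a5=2.352, a0=48.136; τ=−ln(0.5237)/48.136=0.013 → t=0.013; u2·a0=0.9330·48.136=44.911; a1+…+a3=7.066 < 44.911 ≤ a1+…+a4=45.784 → R4 fires; B=10 E=8 Y=8 S=7 P=8
Draw 2: a1=2.800, a2=0.940, a3=3.040, a4=30.592, a5=2.352, a0=39.724; τ=−ln(0.9636)/39.724=0.001 → t=0.014; u2·a0=0.5629·39.724=22.361; a1+…+a3=6.780 < 22.361 ≤ a1+…+a4=37.372 → R4 fires; B=11 E=7 Y=7 S=7 P=8
Draw 3: a1=2.800, a2=1.034, a3=2.660, a4=23.422, a5=2.352, a0=32.268; τ=−ln(0.6693)/32.268=0.012 → t=0.027; u2·a0=0.0295·32.268=0.952 ≤ a1=2.800 → R1 fires; B=13 E=7 Y=8 S=6 P=7
Draw 4: a1=2.100, a2=1.222, a3=2.660, a4=26.768, a5=2.058, a0=34.808; τ=−ln(0.3262)/34.808=0.032 → t=0.059; u2·a0=0.4611·34.808=16.050; a1+…+a3=5.982 < 16.050 ≤ a1+…+a4=32.750 → R4 fires; B=14 E=6 Y=7 S=6 P=7
Draw 5: a1=2.100, a2=1.316, a3=2.280, a4=20.076, a5=2.058, a0=27.830; τ=−ln(0.9625)/27.830=0.001 → t=0.060; u2·a0=0.0785·27.830=2.185; a1=2.100 < 2.185 ≤ a1+a2=3.416 → R2 fires; B=15 E=6 Y=7 S=6 P=7
Draw 6: a1=2.100, a2=1.410, a3=2.280, a4=20.076, a5=2.058, a0=27.924; τ=−ln(0.2176)/27.924=0.055 → t=0.115; u2·a0=0.0434·27.924=1.212 ≤ a1=2.100 → R1 fires; B=17 E=6 Y=8 S=5 P=6
Draw 7: a1=1.500, a2=1.598, a3=2.280, a4=22.944, a5=1.764, a0=30.086; τ=−ln(0.8568)/30.086=0.005 → t=0.120; u2·a0=0.3613·30.086=10.870; a1+…+a3=5.378 < 10.870 ≤ a1+…+a4=28.322 → R4 fires; B=18 E=5 Y=7 S=5 P=6
Draw 8: a1=1.500, a2=1.692, a3=1.900, a4=16.730, a5=1.764, a0=23.586; τ=−ln(0.0768)/23.586=0.109 → t=0.229; u2·a0=0.6698·23.586=15.798; a1+…+a3=5.092 < 15.798 ≤ a1+…+a4=21.822 → R4 fires; B=19 E=4 Y=6 S=5 P=6
Draw 9: a1=1.500, a2=1.786, a3=1.520, a4=11.472, a5=1.764, a0=18.042; τ=−ln(0.7932)/18.042=0.013 → t=0.242; u2·a0=0.1685·18.042=3.040; a1=1.500 < 3.040 ≤ a1+a2=3.286 → R2 fires; B=20 E=4 Y=6 S=5 P=6
Draw 10: a1=1.500, a2=1.880, a3=1.520, a4=11.472, a5=1.764, a0=18.136; τ=−ln(0.7306)/18.136=0.017 → t=0.259; u2·a0=0.0229·18.136=0.415 ≤ a1=1.500 → R1 fires; B=22 E=4 Y=7 S=4 P=5
Draw 11: a1=1.000, a2=2.068, a3=1.520, a4=13.384, a5=1.470, a0=19.442; τ=−ln(0.5341)/19.442=0.032 → t=0.291; u2·a0=0.2731·19.442=5.310; a1+…+a3=4.588 < 5.310 ≤ a1+…+a4=17.972 → R4 fires; B=23 E=3 Y=6 S=4 P=5
Draw 12: a1=1.000, a2=2.162, a3=1.140, a4=8.604, a5=1.470, a0=14.376; τ=−ln(0.2665)/14.376=0.092 → t=0.383; u2·a0=0.5686·14.376=8.174; a1+…+a3=4.302 < 8.174 ≤ a1+…+a4=12.906 → R4 fires; B=24 E=2 Y=5 S=4 P=5
Draw 13: a1=1.000, a2=2.256, a3=0.760, a4=4.780, a5=1.470, a0=10.266; τ=−ln(0.5599)/10.266=0.056 → t=0.440; u2·a0=0.8636·10.266=8.866; a1+…+a4=8.796 < 8.866 ≤ a1+…+a5=10.266 → R5 fires; B=24 E=3 Y=5 S=4 P=4
Draw 14: a1=0.800, a2=2.256, a3=1.140, a4=7.170, a5=1.176, a0=12.542; τ=−ln(0.3385)/12.542=0.086 → t=0.526 > T=0.51: stop.
Read off B at T=0.51: 24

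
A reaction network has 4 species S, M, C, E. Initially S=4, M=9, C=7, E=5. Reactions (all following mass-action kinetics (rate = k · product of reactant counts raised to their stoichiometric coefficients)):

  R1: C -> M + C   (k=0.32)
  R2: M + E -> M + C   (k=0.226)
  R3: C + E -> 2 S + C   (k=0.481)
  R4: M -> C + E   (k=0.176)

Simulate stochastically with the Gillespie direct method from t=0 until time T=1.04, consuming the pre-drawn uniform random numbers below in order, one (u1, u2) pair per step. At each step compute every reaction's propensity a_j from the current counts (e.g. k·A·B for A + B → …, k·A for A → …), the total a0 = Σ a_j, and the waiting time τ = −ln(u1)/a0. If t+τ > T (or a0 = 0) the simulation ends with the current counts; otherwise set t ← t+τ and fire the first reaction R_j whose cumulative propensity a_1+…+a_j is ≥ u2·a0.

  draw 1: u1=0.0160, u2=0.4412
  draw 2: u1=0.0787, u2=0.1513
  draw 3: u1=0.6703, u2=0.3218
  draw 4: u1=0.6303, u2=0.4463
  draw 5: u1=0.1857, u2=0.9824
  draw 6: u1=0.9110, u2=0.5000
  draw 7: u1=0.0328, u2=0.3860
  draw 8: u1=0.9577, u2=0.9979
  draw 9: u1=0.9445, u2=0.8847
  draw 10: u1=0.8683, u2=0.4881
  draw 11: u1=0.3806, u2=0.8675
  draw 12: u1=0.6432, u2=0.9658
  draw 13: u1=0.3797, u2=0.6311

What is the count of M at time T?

M at T = 6

t=0.000: S=4 M=9 C=7 E=5
Draw 1: a1=2.240, a2=10.170, a3=16.835, a4=1.584, a0=30.829; τ=−ln(0.0160)/30.829=0.134 → t=0.134; u2·a0=0.4412·30.829=13.602; a1+a2=12.410 < 13.602 ≤ a1+…+a3=29.245 → R3 fires; S=6 M=9 C=7 E=4
Draw 2: a1=2.240, a2=8.136, a3=13.468, a4=1.584, a0=25.428; τ=−ln(0.0787)/25.428=0.100 → t=0.234; u2·a0=0.1513·25.428=3.847; a1=2.240 < 3.847 ≤ a1+a2=10.376 → R2 fires; S=6 M=9 C=8 E=3
Draw 3: a1=2.560, a2=6.102, a3=11.544, a4=1.584, a0=21.790; τ=−ln(0.6703)/21.790=0.018 → t=0.252; u2·a0=0.3218·21.790=7.012; a1=2.560 < 7.012 ≤ a1+a2=8.662 → R2 fires; S=6 M=9 C=9 E=2
Draw 4: a1=2.880, a2=4.068, a3=8.658, a4=1.584, a0=17.190; τ=−ln(0.6303)/17.190=0.027 → t=0.279; u2·a0=0.4463·17.190=7.672; a1+a2=6.948 < 7.672 ≤ a1+…+a3=15.606 → R3 fires; S=8 M=9 C=9 E=1
Draw 5: a1=2.880, a2=2.034, a3=4.329, a4=1.584, a0=10.827; τ=−ln(0.1857)/10.827=0.156 → t=0.435; u2·a0=0.9824·10.827=10.636; a1+…+a3=9.243 < 10.636 ≤ a1+…+a4=10.827 → R4 fires; S=8 M=8 C=10 E=2
Draw 6: a1=3.200, a2=3.616, a3=9.620, a4=1.408, a0=17.844; τ=−ln(0.9110)/17.844=0.005 → t=0.440; u2·a0=0.5000·17.844=8.922; a1+a2=6.816 < 8.922 ≤ a1+…+a3=16.436 → R3 fires; S=10 M=8 C=10 E=1
Draw 7: a1=3.200, a2=1.808, a3=4.810, a4=1.408, a0=11.226; τ=−ln(0.0328)/11.226=0.304 → t=0.744; u2·a0=0.3860·11.226=4.333; a1=3.200 < 4.333 ≤ a1+a2=5.008 → R2 fires; S=10 M=8 C=11 E=0
Draw 8: a1=3.520, a2=0.000, a3=0.000, a4=1.408, a0=4.928; τ=−ln(0.9577)/4.928=0.009 → t=0.753; u2·a0=0.9979·4.928=4.918; a1+…+a3=3.520 < 4.918 ≤ a1+…+a4=4.928 → R4 fires; S=10 M=7 C=12 E=1
Draw 9: a1=3.840, a2=1.582, a3=5.772, a4=1.232, a0=12.426; τ=−ln(0.9445)/12.426=0.005 → t=0.758; u2·a0=0.8847·12.426=10.993; a1+a2=5.422 < 10.993 ≤ a1+…+a3=11.194 → R3 fires; S=12 M=7 C=12 E=0
Draw 10: a1=3.840, a2=0.000, a3=0.000, a4=1.232, a0=5.072; τ=−ln(0.8683)/5.072=0.028 → t=0.786; u2·a0=0.4881·5.072=2.476 ≤ a1=3.840 → R1 fires; S=12 M=8 C=12 E=0
Draw 11: a1=3.840, a2=0.000, a3=0.000, a4=1.408, a0=5.248; τ=−ln(0.3806)/5.248=0.184 → t=0.970; u2·a0=0.8675·5.248=4.553; a1+…+a3=3.840 < 4.553 ≤ a1+…+a4=5.248 → R4 fires; S=12 M=7 C=13 E=1
Draw 12: a1=4.160, a2=1.582, a3=6.253, a4=1.232, a0=13.227; τ=−ln(0.6432)/13.227=0.033 → t=1.003; u2·a0=0.9658·13.227=12.775; a1+…+a3=11.995 < 12.775 ≤ a1+…+a4=13.227 → R4 fires; S=12 M=6 C=14 E=2
Draw 13: a1=4.480, a2=2.712, a3=13.468, a4=1.056, a0=21.716; τ=−ln(0.3797)/21.716=0.045 → t=1.048 > T=1.04: stop.
Read off M at T=1.04: 6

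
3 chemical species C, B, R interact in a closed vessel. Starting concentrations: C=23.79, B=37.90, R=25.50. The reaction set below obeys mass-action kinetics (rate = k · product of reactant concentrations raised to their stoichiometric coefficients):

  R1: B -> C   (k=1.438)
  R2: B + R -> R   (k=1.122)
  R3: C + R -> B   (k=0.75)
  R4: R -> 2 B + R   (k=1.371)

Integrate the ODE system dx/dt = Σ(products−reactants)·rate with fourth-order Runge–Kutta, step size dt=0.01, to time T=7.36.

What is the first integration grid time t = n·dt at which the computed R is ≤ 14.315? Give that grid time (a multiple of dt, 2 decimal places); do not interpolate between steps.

Threshold first reached at t = 0.05

RK4 with dt=0.01: 736 steps to T=7.36. Trajectory (selected grid times):
t=0.00: C=23.79 B=37.90 R=25.50
t=0.04: C=14.67 B=23.30 R=14.69
t=0.05: C=13.52 B=21.35 R=13.22
t=0.82: C=9.31 B=4.22 R=0.11
t=1.64: C=12.18 B=1.33 R=0.00
t=2.45: C=13.10 B=0.42 R=0.00
t=3.27: C=13.39 B=0.13 R=0.00
t=4.09: C=13.48 B=0.04 R=0.00
t=4.91: C=13.50 B=0.01 R=0.00
t=5.72: C=13.51 B=0.00 R=0.00
t=6.54: C=13.51 B=0.00 R=0.00
t=7.36: C=13.52 B=0.00 R=0.00
R(0.04)=14.694 > 14.315 but R(0.05)=13.222 ≤ 14.315, so the first grid time is t=0.05.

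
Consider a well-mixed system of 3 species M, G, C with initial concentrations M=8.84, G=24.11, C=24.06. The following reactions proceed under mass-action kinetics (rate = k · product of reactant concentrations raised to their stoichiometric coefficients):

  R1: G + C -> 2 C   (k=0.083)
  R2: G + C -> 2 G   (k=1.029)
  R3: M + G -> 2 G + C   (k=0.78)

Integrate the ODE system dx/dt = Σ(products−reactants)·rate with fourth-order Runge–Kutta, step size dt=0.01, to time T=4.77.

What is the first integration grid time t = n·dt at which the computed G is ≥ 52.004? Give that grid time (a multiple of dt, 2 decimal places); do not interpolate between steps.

Threshold first reached at t = 0.04

RK4 with dt=0.01: 477 steps to T=4.77. Trajectory (selected grid times):
t=0.00: M=8.84 G=24.11 C=24.06
t=0.03: M=3.86 G=46.39 C=11.74
t=0.04: M=2.63 G=52.27 C=8.33
t=0.53: M=0.00 G=65.85 C=0.00
t=1.06: M=0.00 G=65.85 C=0.00
t=1.59: M=0.00 G=65.85 C=0.00
t=2.12: M=0.00 G=65.85 C=0.00
t=2.65: M=0.00 G=65.85 C=0.00
t=3.18: M=0.00 G=65.85 C=0.00
t=3.71: M=0.00 G=65.85 C=0.00
t=4.24: M=0.00 G=65.85 C=0.00
t=4.77: M=0.00 G=65.85 C=0.00
G(0.03)=46.389 < 52.004 but G(0.04)=52.273 ≥ 52.004, so the first grid time is t=0.04.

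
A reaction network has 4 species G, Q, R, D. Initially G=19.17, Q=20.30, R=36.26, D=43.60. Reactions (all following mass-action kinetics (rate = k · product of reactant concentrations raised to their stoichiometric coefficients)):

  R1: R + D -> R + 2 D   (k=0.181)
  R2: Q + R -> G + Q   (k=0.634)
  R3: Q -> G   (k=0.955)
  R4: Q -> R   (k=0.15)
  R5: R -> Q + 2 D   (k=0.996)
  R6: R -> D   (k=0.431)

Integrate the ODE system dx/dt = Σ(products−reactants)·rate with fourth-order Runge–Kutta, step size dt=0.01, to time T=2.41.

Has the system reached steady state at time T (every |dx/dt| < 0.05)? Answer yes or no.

Steady state at T: no

RK4 with dt=0.01: 241 steps to T=2.41. Trajectory (selected grid times):
t=0.00: G=19.17 Q=20.30 R=36.26 D=43.60
t=0.27: G=56.43 Q=17.09 R=1.12 D=76.82
t=0.54: G=61.54 Q=12.79 R=0.25 D=78.99
t=0.80: G=64.71 Q=9.64 R=0.20 D=79.95
t=1.07: G=67.14 Q=7.20 R=0.19 D=80.83
t=1.34: G=68.95 Q=5.39 R=0.18 D=81.68
t=1.61: G=70.29 Q=4.04 R=0.16 D=82.47
t=1.87: G=71.26 Q=3.06 R=0.15 D=83.18
t=2.14: G=72.01 Q=2.31 R=0.14 D=83.86
t=2.41: G=72.58 Q=1.74 R=0.12 D=84.49
Rates at T: R1=1.8896, R2=0.1365, R3=1.6635, R4=0.2613, R5=0.1231, R6=0.0533
dx/dt at T (Σ net stoichiometry × rate): G=+1.8000, Q=-1.8017, R=-0.0515, D=+2.1890
Largest |dx/dt| is |+2.1890| (D) ≥ 0.05 → not steady.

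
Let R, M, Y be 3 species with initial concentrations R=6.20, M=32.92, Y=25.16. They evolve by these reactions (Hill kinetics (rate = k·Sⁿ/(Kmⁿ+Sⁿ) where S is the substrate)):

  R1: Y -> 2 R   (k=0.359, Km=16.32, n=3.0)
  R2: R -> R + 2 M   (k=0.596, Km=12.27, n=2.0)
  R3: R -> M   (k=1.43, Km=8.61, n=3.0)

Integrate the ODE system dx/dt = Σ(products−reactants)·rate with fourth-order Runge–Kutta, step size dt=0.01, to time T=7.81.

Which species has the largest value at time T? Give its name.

Dominant species at T: M

RK4 with dt=0.01: 781 steps to T=7.81. Trajectory (selected grid times):
t=0.00: R=6.20 M=32.92 Y=25.16
t=0.87: R=6.34 M=33.48 Y=24.92
t=1.74: R=6.47 M=34.07 Y=24.67
t=2.60: R=6.57 M=34.66 Y=24.43
t=3.47: R=6.66 M=35.29 Y=24.19
t=4.34: R=6.74 M=35.92 Y=23.96
t=5.21: R=6.80 M=36.57 Y=23.72
t=6.07: R=6.86 M=37.23 Y=23.49
t=6.94: R=6.90 M=37.89 Y=23.25
t=7.81: R=6.94 M=38.57 Y=23.02
At T=7.81: R=6.94 M=38.57 Y=23.02; the largest is M.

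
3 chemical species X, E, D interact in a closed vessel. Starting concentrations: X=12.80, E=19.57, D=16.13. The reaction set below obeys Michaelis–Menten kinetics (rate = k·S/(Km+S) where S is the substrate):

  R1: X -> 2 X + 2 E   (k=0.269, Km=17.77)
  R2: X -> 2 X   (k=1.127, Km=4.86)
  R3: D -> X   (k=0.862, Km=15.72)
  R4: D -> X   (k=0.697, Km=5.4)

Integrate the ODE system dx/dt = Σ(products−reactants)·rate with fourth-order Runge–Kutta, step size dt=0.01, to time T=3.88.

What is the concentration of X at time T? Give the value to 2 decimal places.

RK4 with dt=0.01: 388 steps to T=3.88. Trajectory (selected grid times):
t=0.00: X=12.80 E=19.57 D=16.13
t=0.43: X=13.61 E=19.67 D=15.72
t=0.86: X=14.43 E=19.77 D=15.31
t=1.29: X=15.25 E=19.88 D=14.91
t=1.72: X=16.07 E=19.98 D=14.51
t=2.16: X=16.92 E=20.10 D=14.11
t=2.59: X=17.74 E=20.21 D=13.72
t=3.02: X=18.57 E=20.33 D=13.33
t=3.45: X=19.40 E=20.45 D=12.95
t=3.88: X=20.22 E=20.57 D=12.58
Read off X at T=3.88: 20.22

X at T = 20.22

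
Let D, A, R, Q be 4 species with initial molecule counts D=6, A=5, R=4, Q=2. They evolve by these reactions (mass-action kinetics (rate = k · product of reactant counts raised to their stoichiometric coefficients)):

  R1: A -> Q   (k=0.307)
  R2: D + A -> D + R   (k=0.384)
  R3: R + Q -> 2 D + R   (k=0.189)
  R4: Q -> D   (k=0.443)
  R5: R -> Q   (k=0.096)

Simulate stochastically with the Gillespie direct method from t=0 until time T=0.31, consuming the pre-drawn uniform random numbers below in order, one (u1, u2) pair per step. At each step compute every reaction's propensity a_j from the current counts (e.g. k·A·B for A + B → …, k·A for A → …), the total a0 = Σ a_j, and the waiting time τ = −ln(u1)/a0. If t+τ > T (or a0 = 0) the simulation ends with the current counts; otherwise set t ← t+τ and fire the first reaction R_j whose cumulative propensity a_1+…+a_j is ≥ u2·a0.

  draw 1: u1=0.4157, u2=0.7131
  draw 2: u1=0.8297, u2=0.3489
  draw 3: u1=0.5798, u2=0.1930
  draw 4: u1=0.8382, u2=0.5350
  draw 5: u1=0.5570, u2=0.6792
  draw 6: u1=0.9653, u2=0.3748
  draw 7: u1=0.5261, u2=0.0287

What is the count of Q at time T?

t=0.000: D=6 A=5 R=4 Q=2
Draw 1: a1=1.535, a2=11.520, a3=1.512, a4=0.886, a5=0.384, a0=15.837; τ=−ln(0.4157)/15.837=0.055 → t=0.055; u2·a0=0.7131·15.837=11.293; a1=1.535 < 11.293 ≤ a1+a2=13.055 → R2 fires; D=6 A=4 R=5 Q=2
Draw 2: a1=1.228, a2=9.216, a3=1.890, a4=0.886, a5=0.480, a0=13.700; τ=−ln(0.8297)/13.700=0.014 → t=0.069; u2·a0=0.3489·13.700=4.780; a1=1.228 < 4.780 ≤ a1+a2=10.444 → R2 fires; D=6 A=3 R=6 Q=2
Draw 3: a1=0.921, a2=6.912, a3=2.268, a4=0.886, a5=0.576, a0=11.563; τ=−ln(0.5798)/11.563=0.047 → t=0.116; u2·a0=0.1930·11.563=2.232; a1=0.921 < 2.232 ≤ a1+a2=7.833 → R2 fires; D=6 A=2 R=7 Q=2
Draw 4: a1=0.614, a2=4.608, a3=2.646, a4=0.886, a5=0.672, a0=9.426; τ=−ln(0.8382)/9.426=0.019 → t=0.135; u2·a0=0.5350·9.426=5.043; a1=0.614 < 5.043 ≤ a1+a2=5.222 → R2 fires; D=6 A=1 R=8 Q=2
Draw 5: a1=0.307, a2=2.304, a3=3.024, a4=0.886, a5=0.768, a0=7.289; τ=−ln(0.5570)/7.289=0.080 → t=0.215; u2·a0=0.6792·7.289=4.951; a1+a2=2.611 < 4.951 ≤ a1+…+a3=5.635 → R3 fires; D=8 A=1 R=8 Q=1
Draw 6: a1=0.307, a2=3.072, a3=1.512, a4=0.443, a5=0.768, a0=6.102; τ=−ln(0.9653)/6.102=0.006 → t=0.221; u2·a0=0.3748·6.102=2.287; a1=0.307 < 2.287 ≤ a1+a2=3.379 → R2 fires; D=8 A=0 R=9 Q=1
Draw 7: a1=0.000, a2=0.000, a3=1.701, a4=0.443, a5=0.864, a0=3.008; τ=−ln(0.5261)/3.008=0.214 → t=0.435 > T=0.31: stop.
Read off Q at T=0.31: 1

Q at T = 1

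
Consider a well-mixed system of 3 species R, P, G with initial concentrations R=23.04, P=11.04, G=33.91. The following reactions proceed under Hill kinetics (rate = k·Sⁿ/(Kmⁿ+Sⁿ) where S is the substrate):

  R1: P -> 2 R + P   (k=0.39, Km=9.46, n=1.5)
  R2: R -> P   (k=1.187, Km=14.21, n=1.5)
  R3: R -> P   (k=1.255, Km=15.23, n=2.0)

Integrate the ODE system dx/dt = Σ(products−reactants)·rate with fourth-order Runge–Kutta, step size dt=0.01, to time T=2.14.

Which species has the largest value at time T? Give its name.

Dominant species at T: G

RK4 with dt=0.01: 214 steps to T=2.14. Trajectory (selected grid times):
t=0.00: R=23.04 P=11.04 G=33.91
t=0.24: R=22.75 P=11.44 G=33.91
t=0.48: R=22.46 P=11.84 G=33.91
t=0.71: R=22.18 P=12.22 G=33.91
t=0.95: R=21.90 P=12.61 G=33.91
t=1.19: R=21.63 P=13.00 G=33.91
t=1.43: R=21.36 P=13.38 G=33.91
t=1.66: R=21.11 P=13.75 G=33.91
t=1.90: R=20.85 P=14.13 G=33.91
t=2.14: R=20.59 P=14.51 G=33.91
At T=2.14: R=20.59 P=14.51 G=33.91; the largest is G.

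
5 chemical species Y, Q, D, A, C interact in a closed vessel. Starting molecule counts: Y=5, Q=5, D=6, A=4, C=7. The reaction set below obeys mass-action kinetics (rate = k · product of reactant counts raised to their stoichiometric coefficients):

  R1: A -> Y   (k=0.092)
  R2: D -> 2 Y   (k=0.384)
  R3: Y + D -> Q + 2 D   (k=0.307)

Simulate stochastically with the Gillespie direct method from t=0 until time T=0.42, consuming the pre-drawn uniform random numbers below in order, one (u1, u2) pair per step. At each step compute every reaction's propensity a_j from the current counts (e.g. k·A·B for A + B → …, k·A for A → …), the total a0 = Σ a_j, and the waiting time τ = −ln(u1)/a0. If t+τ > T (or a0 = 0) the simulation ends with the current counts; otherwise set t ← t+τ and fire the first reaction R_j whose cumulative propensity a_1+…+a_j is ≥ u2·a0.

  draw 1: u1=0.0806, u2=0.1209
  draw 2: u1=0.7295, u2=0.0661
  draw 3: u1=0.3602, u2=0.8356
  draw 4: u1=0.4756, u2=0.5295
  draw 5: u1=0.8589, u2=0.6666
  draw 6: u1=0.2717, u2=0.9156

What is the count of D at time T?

D at T = 7

t=0.000: Y=5 Q=5 D=6 A=4 C=7
Draw 1: a1=0.368, a2=2.304, a3=9.210, a0=11.882; τ=−ln(0.0806)/11.882=0.212 → t=0.212; u2·a0=0.1209·11.882=1.437; a1=0.368 < 1.437 ≤ a1+a2=2.672 → R2 fires; Y=7 Q=5 D=5 A=4 C=7
Draw 2: a1=0.368, a2=1.920, a3=10.745, a0=13.033; τ=−ln(0.7295)/13.033=0.024 → t=0.236; u2·a0=0.0661·13.033=0.861; a1=0.368 < 0.861 ≤ a1+a2=2.288 → R2 fires; Y=9 Q=5 D=4 A=4 C=7
Draw 3: a1=0.368, a2=1.536, a3=11.052, a0=12.956; τ=−ln(0.3602)/12.956=0.079 → t=0.315; u2·a0=0.8356·12.956=10.826; a1+a2=1.904 < 10.826 ≤ a1+…+a3=12.956 → R3 fires; Y=8 Q=6 D=5 A=4 C=7
Draw 4: a1=0.368, a2=1.920, a3=12.280, a0=14.568; τ=−ln(0.4756)/14.568=0.051 → t=0.366; u2·a0=0.5295·14.568=7.714; a1+a2=2.288 < 7.714 ≤ a1+…+a3=14.568 → R3 fires; Y=7 Q=7 D=6 A=4 C=7
Draw 5: a1=0.368, a2=2.304, a3=12.894, a0=15.566; τ=−ln(0.8589)/15.566=0.010 → t=0.376; u2·a0=0.6666·15.566=10.376; a1+a2=2.672 < 10.376 ≤ a1+…+a3=15.566 → R3 fires; Y=6 Q=8 D=7 A=4 C=7
Draw 6: a1=0.368, a2=2.688, a3=12.894, a0=15.950; τ=−ln(0.2717)/15.950=0.082 → t=0.457 > T=0.42: stop.
Read off D at T=0.42: 7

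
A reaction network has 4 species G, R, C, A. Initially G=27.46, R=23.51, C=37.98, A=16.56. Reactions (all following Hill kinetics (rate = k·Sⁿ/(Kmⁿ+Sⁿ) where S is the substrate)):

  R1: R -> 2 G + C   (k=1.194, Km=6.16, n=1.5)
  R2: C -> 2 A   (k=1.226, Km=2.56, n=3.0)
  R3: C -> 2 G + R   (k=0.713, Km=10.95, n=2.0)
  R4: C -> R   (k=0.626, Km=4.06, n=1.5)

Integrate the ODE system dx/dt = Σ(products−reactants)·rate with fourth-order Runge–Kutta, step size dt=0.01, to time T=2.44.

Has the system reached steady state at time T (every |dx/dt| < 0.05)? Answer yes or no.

Steady state at T: no

RK4 with dt=0.01: 244 steps to T=2.44. Trajectory (selected grid times):
t=0.00: G=27.46 R=23.51 C=37.98 A=16.56
t=0.27: G=28.38 R=23.57 C=37.59 A=17.22
t=0.54: G=29.31 R=23.62 C=37.21 A=17.88
t=0.81: G=30.23 R=23.68 C=36.82 A=18.55
t=1.08: G=31.15 R=23.73 C=36.43 A=19.21
t=1.36: G=32.11 R=23.79 C=36.03 A=19.89
t=1.63: G=33.03 R=23.84 C=35.65 A=20.56
t=1.90: G=33.95 R=23.90 C=35.26 A=21.22
t=2.17: G=34.87 R=23.95 C=34.88 A=21.88
t=2.44: G=35.79 R=24.00 C=34.50 A=22.54
Rates at T: R1=1.0566, R2=1.2255, R3=0.6477, R4=0.6017
dx/dt at T (Σ net stoichiometry × rate): G=+3.4087, R=+0.1928, C=-1.4183, A=+2.4510
Largest |dx/dt| is |+3.4087| (G) ≥ 0.05 → not steady.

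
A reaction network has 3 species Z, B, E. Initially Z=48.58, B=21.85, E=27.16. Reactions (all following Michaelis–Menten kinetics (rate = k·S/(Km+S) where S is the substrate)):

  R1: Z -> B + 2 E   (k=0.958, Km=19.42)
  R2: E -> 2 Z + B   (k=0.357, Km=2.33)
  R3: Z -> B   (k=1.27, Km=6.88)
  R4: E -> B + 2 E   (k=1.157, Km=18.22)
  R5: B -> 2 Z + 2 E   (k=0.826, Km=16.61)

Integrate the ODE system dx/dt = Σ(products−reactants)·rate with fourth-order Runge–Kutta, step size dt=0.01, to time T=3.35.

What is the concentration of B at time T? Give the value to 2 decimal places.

B at T = 29.76

RK4 with dt=0.01: 335 steps to T=3.35. Trajectory (selected grid times):
t=0.00: Z=48.58 B=21.85 E=27.16
t=0.37: Z=48.51 B=22.72 E=28.15
t=0.74: Z=48.44 B=23.59 E=29.15
t=1.12: Z=48.39 B=24.48 E=30.19
t=1.49: Z=48.33 B=25.36 E=31.21
t=1.86: Z=48.29 B=26.23 E=32.24
t=2.23: Z=48.25 B=27.10 E=33.27
t=2.61: Z=48.21 B=28.00 E=34.34
t=2.98: Z=48.18 B=28.88 E=35.39
t=3.35: Z=48.15 B=29.76 E=36.44
Read off B at T=3.35: 29.76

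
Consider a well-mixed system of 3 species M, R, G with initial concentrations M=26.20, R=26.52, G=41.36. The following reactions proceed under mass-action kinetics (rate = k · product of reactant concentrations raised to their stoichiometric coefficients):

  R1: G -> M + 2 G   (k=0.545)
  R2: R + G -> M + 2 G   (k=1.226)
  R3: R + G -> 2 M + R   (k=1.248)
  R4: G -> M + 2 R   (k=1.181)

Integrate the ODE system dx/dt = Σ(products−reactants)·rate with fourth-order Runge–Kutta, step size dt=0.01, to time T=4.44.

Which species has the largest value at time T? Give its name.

RK4 with dt=0.01: 444 steps to T=4.44. Trajectory (selected grid times):
t=0.00: M=26.20 R=26.52 G=41.36
t=0.49: M=252.68 R=1.93 G=29.34
t=0.99: M=363.38 R=1.93 G=20.90
t=1.48: M=440.90 R=1.93 G=14.99
t=1.97: M=496.50 R=1.93 G=10.75
t=2.47: M=537.06 R=1.93 G=7.66
t=2.96: M=565.46 R=1.93 G=5.49
t=3.45: M=585.83 R=1.93 G=3.94
t=3.95: M=600.69 R=1.93 G=2.81
t=4.44: M=611.10 R=1.93 G=2.01
At T=4.44: M=611.10 R=1.93 G=2.01; the largest is M.

Dominant species at T: M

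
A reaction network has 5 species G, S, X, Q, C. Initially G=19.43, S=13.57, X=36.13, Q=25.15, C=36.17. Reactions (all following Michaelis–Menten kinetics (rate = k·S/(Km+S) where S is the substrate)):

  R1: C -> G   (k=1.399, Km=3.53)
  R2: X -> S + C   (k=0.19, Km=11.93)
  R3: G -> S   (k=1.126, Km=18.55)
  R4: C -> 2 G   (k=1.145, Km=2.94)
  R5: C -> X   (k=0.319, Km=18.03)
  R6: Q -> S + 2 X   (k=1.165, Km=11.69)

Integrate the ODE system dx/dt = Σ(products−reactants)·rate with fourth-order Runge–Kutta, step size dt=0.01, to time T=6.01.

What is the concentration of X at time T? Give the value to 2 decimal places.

RK4 with dt=0.01: 601 steps to T=6.01. Trajectory (selected grid times):
t=0.00: G=19.43 S=13.57 X=36.13 Q=25.15 C=36.17
t=0.67: G=21.30 S=14.59 X=37.24 Q=24.62 C=34.56
t=1.34: G=23.15 S=15.63 X=38.33 Q=24.09 C=32.97
t=2.00: G=24.95 S=16.66 X=39.41 Q=23.58 C=31.40
t=2.67: G=26.75 S=17.72 X=40.48 Q=23.06 C=29.83
t=3.34: G=28.53 S=18.78 X=41.55 Q=22.54 C=28.26
t=4.01: G=30.28 S=19.86 X=42.60 Q=22.03 C=26.71
t=4.67: G=31.99 S=20.92 X=43.63 Q=21.53 C=25.19
t=5.34: G=33.69 S=22.01 X=44.66 Q=21.02 C=23.66
t=6.01: G=35.37 S=23.10 X=45.68 Q=20.52 C=22.15
Read off X at T=6.01: 45.68

X at T = 45.68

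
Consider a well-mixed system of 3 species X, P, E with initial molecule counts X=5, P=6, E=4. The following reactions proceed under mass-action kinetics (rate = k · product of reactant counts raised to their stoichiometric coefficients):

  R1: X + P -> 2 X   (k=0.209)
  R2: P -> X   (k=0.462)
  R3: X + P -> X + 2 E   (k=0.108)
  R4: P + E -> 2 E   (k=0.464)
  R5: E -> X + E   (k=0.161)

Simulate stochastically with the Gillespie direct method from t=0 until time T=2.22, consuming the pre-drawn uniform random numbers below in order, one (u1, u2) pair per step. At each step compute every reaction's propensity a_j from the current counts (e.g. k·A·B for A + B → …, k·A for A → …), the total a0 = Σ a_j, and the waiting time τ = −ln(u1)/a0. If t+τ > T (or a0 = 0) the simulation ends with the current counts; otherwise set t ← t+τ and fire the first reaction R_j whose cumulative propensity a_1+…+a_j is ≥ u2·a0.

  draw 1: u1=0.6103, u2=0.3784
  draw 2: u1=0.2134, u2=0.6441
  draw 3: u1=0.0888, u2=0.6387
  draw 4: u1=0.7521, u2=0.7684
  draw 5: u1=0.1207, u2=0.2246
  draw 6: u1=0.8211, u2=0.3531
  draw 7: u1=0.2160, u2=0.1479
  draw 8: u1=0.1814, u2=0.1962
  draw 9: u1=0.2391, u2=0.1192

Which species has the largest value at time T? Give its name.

Dominant species at T: E

t=0.000: X=5 P=6 E=4
Draw 1: a1=6.270, a2=2.772, a3=3.240, a4=11.136, a5=0.644, a0=24.062; τ=−ln(0.6103)/24.062=0.021 → t=0.021; u2·a0=0.3784·24.062=9.105; a1+a2=9.042 < 9.105 ≤ a1+…+a3=12.282 → R3 fires; X=5 P=5 E=6
Draw 2: a1=5.225, a2=2.310, a3=2.700, a4=13.920, a5=0.966, a0=25.121; τ=−ln(0.2134)/25.121=0.061 → t=0.082; u2·a0=0.6441·25.121=16.180; a1+…+a3=10.235 < 16.180 ≤ a1+…+a4=24.155 → R4 fires; X=5 P=4 E=7
Draw 3: a1=4.180, a2=1.848, a3=2.160, a4=12.992, a5=1.127, a0=22.307; τ=−ln(0.0888)/22.307=0.109 → t=0.191; u2·a0=0.6387·22.307=14.247; a1+…+a3=8.188 < 14.247 ≤ a1+…+a4=21.180 → R4 fires; X=5 P=3 E=8
Draw 4: a1=3.135, a2=1.386, a3=1.620, a4=11.136, a5=1.288, a0=18.565; τ=−ln(0.7521)/18.565=0.015 → t=0.206; u2·a0=0.7684·18.565=14.265; a1+…+a3=6.141 < 14.265 ≤ a1+…+a4=17.277 → R4 fires; X=5 P=2 E=9
Draw 5: a1=2.090, a2=0.924, a3=1.080, a4=8.352, a5=1.449, a0=13.895; τ=−ln(0.1207)/13.895=0.152 → t=0.358; u2·a0=0.2246·13.895=3.121; a1+a2=3.014 < 3.121 ≤ a1+…+a3=4.094 → R3 fires; X=5 P=1 E=11
Draw 6: a1=1.045, a2=0.462, a3=0.540, a4=5.104, a5=1.771, a0=8.922; τ=−ln(0.8211)/8.922=0.022 → t=0.380; u2·a0=0.3531·8.922=3.150; a1+…+a3=2.047 < 3.150 ≤ a1+…+a4=7.151 → R4 fires; X=5 P=0 E=12
Draw 7: a1=0.000, a2=0.000, a3=0.000, a4=0.000, a5=1.932, a0=1.932; τ=−ln(0.2160)/1.932=0.793 → t=1.173; u2·a0=0.1479·1.932=0.286; a1+…+a4=0.000 < 0.286 ≤ a1+…+a5=1.932 → R5 fires; X=6 P=0 E=12
Draw 8: a1=0.000, a2=0.000, a3=0.000, a4=0.000, a5=1.932, a0=1.932; τ=−ln(0.1814)/1.932=0.884 → t=2.057; u2·a0=0.1962·1.932=0.379; a1+…+a4=0.000 < 0.379 ≤ a1+…+a5=1.932 → R5 fires; X=7 P=0 E=12
Draw 9: a1=0.000, a2=0.000, a3=0.000, a4=0.000, a5=1.932, a0=1.932; τ=−ln(0.2391)/1.932=0.741 → t=2.798 > T=2.22: stop.
At T=2.22: X=7 P=0 E=12; the largest is E.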